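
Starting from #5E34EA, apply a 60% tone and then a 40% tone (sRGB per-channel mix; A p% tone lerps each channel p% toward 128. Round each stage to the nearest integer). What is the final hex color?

#5E34EA is rgb(94, 52, 234).
Per channel, c → c + 0.6(128 − c):
  R: 94 + 0.6×(128−94) = 94 + 20.4 = 114.4 → 114
  G: 52 + 45.6 = 97.6 → 98
  B: 234 + 0.6×(128−234) = 234 − 63.6 = 170.4 → 170
After the tone: rgb(114, 98, 170) = #7262AA.
Lerp each channel 40% toward 128:
  R: 114 + 0.4×(128−114) = 114 + 5.6 = 119.6 → 120
  G: 98 + 12 = 110 → 110
  B: 170 − 16.8 = 153.2 → 153
rgb(120, 110, 153) = #786E99.

#786E99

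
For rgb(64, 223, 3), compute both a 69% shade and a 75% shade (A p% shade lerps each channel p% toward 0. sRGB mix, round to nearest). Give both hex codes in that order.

69% shade:
  R: 64 + 0.69×(0−64) = 64 − 44.16 = 19.84 → 20
  G: 223 + 0.69×(0−223) = 223 − 153.87 = 69.13 → 69
  B: 3 − 2.07 = 0.93 → 1
  → #144501
75% shade:
  R: 64 − 48 = 16 → 16
  G: 223 + 0.75×(0−223) = 223 − 167.25 = 55.75 → 56
  B: 3 + 0.75×(0−3) = 3 − 2.25 = 0.75 → 1
  → #103801

#144501, #103801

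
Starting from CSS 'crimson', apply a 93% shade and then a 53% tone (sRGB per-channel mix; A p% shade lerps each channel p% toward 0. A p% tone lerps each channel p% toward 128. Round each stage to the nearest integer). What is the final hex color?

CSS crimson is rgb(220, 20, 60).
A 93% shade moves each channel 93% toward 0:
  R: 220 + 0.93×(0−220) = 220 − 204.6 = 15.4 → 15
  G: 20 − 18.6 = 1.4 → 1
  B: 60 − 55.8 = 4.2 → 4
After the shade: rgb(15, 1, 4) = #0f0104.
A 53% tone moves each channel 53% toward 128:
  R: 15 + 0.53×(128−15) = 15 + 59.89 = 74.89 → 75
  G: 1 + 0.53×(128−1) = 1 + 67.31 = 68.31 → 68
  B: 4 + 0.53×(128−4) = 4 + 65.72 = 69.72 → 70
rgb(75, 68, 70) = #4b4446.

#4b4446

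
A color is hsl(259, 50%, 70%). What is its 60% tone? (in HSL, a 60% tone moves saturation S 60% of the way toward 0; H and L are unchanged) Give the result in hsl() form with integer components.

hsl(259, 20%, 70%)

S moves 60% from 50 toward 0: 50 − 30 = 20 → 20.
H and L are unchanged.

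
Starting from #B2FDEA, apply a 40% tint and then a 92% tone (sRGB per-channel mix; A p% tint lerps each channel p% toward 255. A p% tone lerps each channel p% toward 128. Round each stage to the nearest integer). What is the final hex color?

#868A89

#B2FDEA is rgb(178, 253, 234).
Lerp each channel 40% toward 255:
  R: 178 + 30.8 = 208.8 → 209
  G: 253 + 0.4×(255−253) = 253 + 0.8 = 253.8 → 254
  B: 234 + 0.4×(255−234) = 234 + 8.4 = 242.4 → 242
After the tint: rgb(209, 254, 242) = #D1FEF2.
Per channel, c → c + 0.92(128 − c):
  R: 209 + 0.92×(128−209) = 209 − 74.52 = 134.48 → 134
  G: 254 − 115.92 = 138.08 → 138
  B: 242 + 0.92×(128−242) = 242 − 104.88 = 137.12 → 137
rgb(134, 138, 137) = #868A89.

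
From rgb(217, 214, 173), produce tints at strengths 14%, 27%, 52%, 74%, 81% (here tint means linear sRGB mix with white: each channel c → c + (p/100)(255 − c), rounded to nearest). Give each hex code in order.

14%: (217 + 5.32 = 222.32→222, 214 + 5.74 = 219.74→220, 173 + 11.48 = 184.48→184) → #dedcb8
27%: (217 + 10.26 = 227.26→227, 214 + 11.07 = 225.07→225, 173 + 22.14 = 195.14→195) → #e3e1c3
52%: (217 + 19.76 = 236.76→237, 214 + 21.32 = 235.32→235, 173 + 42.64 = 215.64→216) → #edebd8
74%: (217 + 28.12 = 245.12→245, 214 + 30.34 = 244.34→244, 173 + 60.68 = 233.68→234) → #f5f4ea
81%: (217 + 30.78 = 247.78→248, 214 + 33.21 = 247.21→247, 173 + 66.42 = 239.42→239) → #f8f7ef

#dedcb8, #e3e1c3, #edebd8, #f5f4ea, #f8f7ef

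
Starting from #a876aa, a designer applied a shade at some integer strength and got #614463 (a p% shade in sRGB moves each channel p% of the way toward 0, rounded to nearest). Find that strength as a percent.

#a876aa is rgb(168, 118, 170); #614463 is rgb(97, 68, 99).
On the B channel (widest range): 99 ≈ 170 + (p/100)(0 − 170), so p ≈ 100×(99 − 170)/(0 − 170) = -7100/-170 = 41.76.
p = 42 reproduces all three channels after rounding.

42%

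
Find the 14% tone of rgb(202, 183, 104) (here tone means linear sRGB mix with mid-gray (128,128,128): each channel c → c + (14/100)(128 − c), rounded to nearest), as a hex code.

#C0AF6B

Lerp each channel 14% toward 128:
  R: 202 − 10.36 = 191.64 → 192
  G: 183 − 7.7 = 175.3 → 175
  B: 104 + 0.14×(128−104) = 104 + 3.36 = 107.36 → 107
rgb(192, 175, 107) = #C0AF6B.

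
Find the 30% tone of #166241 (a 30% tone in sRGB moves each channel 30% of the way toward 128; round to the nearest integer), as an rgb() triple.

rgb(54, 107, 84)

#166241 is rgb(22, 98, 65).
Lerp each channel 30% toward 128:
  R: 22 + 0.3×(128−22) = 22 + 31.8 = 53.8 → 54
  G: 98 + 0.3×(128−98) = 98 + 9 = 107 → 107
  B: 65 + 0.3×(128−65) = 65 + 18.9 = 83.9 → 84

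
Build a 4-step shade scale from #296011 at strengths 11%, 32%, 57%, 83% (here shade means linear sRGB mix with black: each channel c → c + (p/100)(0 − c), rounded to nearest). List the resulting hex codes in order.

#24550F, #1C410C, #122907, #071003

#296011 is rgb(41, 96, 17).
11%: (41 − 4.51 = 36.49→36, 96 − 10.56 = 85.44→85, 17 − 1.87 = 15.13→15) → #24550F
32%: (41 − 13.12 = 27.88→28, 96 − 30.72 = 65.28→65, 17 − 5.44 = 11.56→12) → #1C410C
57%: (41 − 23.37 = 17.63→18, 96 − 54.72 = 41.28→41, 17 − 9.69 = 7.31→7) → #122907
83%: (41 − 34.03 = 6.97→7, 96 − 79.68 = 16.32→16, 17 − 14.11 = 2.89→3) → #071003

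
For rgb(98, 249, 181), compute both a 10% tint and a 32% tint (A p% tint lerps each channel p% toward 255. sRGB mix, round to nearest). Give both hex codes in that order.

10% tint:
  R: 98 + 15.7 = 113.7 → 114
  G: 249 + 0.1×(255−249) = 249 + 0.6 = 249.6 → 250
  B: 181 + 7.4 = 188.4 → 188
  → #72FABC
32% tint:
  R: 98 + 0.32×(255−98) = 98 + 50.24 = 148.24 → 148
  G: 249 + 0.32×(255−249) = 249 + 1.92 = 250.92 → 251
  B: 181 + 0.32×(255−181) = 181 + 23.68 = 204.68 → 205
  → #94FBCD

#72FABC, #94FBCD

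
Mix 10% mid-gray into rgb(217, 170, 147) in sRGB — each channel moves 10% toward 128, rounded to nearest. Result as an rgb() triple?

rgb(208, 166, 145)

A 10% tone moves each channel 10% toward 128:
  R: 217 + 0.1×(128−217) = 217 − 8.9 = 208.1 → 208
  G: 170 + 0.1×(128−170) = 170 − 4.2 = 165.8 → 166
  B: 147 + 0.1×(128−147) = 147 − 1.9 = 145.1 → 145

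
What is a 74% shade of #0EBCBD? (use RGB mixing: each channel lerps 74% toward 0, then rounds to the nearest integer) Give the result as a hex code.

#043131

#0EBCBD is rgb(14, 188, 189).
Per channel, c → c + 0.74(0 − c):
  R: 14 − 10.36 = 3.64 → 4
  G: 188 − 139.12 = 48.88 → 49
  B: 189 + 0.74×(0−189) = 189 − 139.86 = 49.14 → 49
rgb(4, 49, 49) = #043131.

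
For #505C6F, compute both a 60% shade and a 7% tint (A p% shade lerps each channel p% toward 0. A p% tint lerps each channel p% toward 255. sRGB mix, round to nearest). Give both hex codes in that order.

#505C6F is rgb(80, 92, 111).
60% shade:
  R: 80 − 48 = 32 → 32
  G: 92 − 55.2 = 36.8 → 37
  B: 111 − 66.6 = 44.4 → 44
  → #20252C
7% tint:
  R: 80 + 0.07×(255−80) = 80 + 12.25 = 92.25 → 92
  G: 92 + 0.07×(255−92) = 92 + 11.41 = 103.41 → 103
  B: 111 + 0.07×(255−111) = 111 + 10.08 = 121.08 → 121
  → #5C6779

#20252C, #5C6779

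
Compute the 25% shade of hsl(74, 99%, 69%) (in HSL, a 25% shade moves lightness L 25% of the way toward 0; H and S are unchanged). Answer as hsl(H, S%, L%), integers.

L moves 25% from 69 toward 0: 69 − 17.25 = 51.75 → 52.
H and S are unchanged.

hsl(74, 99%, 52%)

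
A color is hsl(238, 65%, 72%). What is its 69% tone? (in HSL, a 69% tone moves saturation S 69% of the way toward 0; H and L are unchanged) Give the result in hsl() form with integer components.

hsl(238, 20%, 72%)

S moves 69% from 65 toward 0: 65 − 44.85 = 20.15 → 20.
H and L are unchanged.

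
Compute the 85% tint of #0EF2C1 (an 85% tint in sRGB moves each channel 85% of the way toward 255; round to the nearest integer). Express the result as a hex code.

#DBFDF6

#0EF2C1 is rgb(14, 242, 193).
Lerp each channel 85% toward 255:
  R: 14 + 204.85 = 218.85 → 219
  G: 242 + 0.85×(255−242) = 242 + 11.05 = 253.05 → 253
  B: 193 + 0.85×(255−193) = 193 + 52.7 = 245.7 → 246
rgb(219, 253, 246) = #DBFDF6.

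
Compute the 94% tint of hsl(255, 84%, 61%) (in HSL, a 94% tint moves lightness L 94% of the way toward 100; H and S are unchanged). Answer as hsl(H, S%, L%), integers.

L moves 94% from 61 toward 100: 61 + 36.66 = 97.66 → 98.
H and S are unchanged.

hsl(255, 84%, 98%)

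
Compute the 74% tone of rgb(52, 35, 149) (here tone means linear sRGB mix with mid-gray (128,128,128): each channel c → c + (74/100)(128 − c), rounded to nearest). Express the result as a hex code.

#6c6885

A 74% tone moves each channel 74% toward 128:
  R: 52 + 0.74×(128−52) = 52 + 56.24 = 108.24 → 108
  G: 35 + 68.82 = 103.82 → 104
  B: 149 − 15.54 = 133.46 → 133
rgb(108, 104, 133) = #6c6885.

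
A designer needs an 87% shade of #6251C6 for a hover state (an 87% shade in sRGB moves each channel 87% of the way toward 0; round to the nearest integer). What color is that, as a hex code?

#0D0B1A

#6251C6 is rgb(98, 81, 198).
Lerp each channel 87% toward 0:
  R: 98 − 85.26 = 12.74 → 13
  G: 81 − 70.47 = 10.53 → 11
  B: 198 − 172.26 = 25.74 → 26
rgb(13, 11, 26) = #0D0B1A.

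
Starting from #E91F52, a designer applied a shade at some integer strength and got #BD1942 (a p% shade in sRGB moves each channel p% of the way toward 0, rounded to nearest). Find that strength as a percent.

19%

#E91F52 is rgb(233, 31, 82); #BD1942 is rgb(189, 25, 66).
On the R channel (widest range): 189 ≈ 233 + (p/100)(0 − 233), so p ≈ 100×(189 − 233)/(0 − 233) = -4400/-233 = 18.88.
p = 19 reproduces all three channels after rounding.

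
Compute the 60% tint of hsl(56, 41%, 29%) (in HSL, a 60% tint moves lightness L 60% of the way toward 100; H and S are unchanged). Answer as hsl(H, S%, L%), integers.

L moves 60% from 29 toward 100: 29 + 42.6 = 71.6 → 72.
H and S are unchanged.

hsl(56, 41%, 72%)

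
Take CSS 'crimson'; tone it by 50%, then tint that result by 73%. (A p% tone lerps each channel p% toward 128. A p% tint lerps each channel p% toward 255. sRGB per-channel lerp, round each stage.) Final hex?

CSS crimson is rgb(220, 20, 60).
Per channel, c → c + 0.5(128 − c):
  R: 220 + 0.5×(128−220) = 220 − 46 = 174 → 174
  G: 20 + 0.5×(128−20) = 20 + 54 = 74 → 74
  B: 60 + 34 = 94 → 94
After the tone: rgb(174, 74, 94) = #ae4a5e.
Lerp each channel 73% toward 255:
  R: 174 + 59.13 = 233.13 → 233
  G: 74 + 0.73×(255−74) = 74 + 132.13 = 206.13 → 206
  B: 94 + 117.53 = 211.53 → 212
rgb(233, 206, 212) = #e9ced4.

#e9ced4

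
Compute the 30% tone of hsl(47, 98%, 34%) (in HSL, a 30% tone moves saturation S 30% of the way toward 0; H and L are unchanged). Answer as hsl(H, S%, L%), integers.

hsl(47, 69%, 34%)

S moves 30% from 98 toward 0: 98 − 29.4 = 68.6 → 69.
H and L are unchanged.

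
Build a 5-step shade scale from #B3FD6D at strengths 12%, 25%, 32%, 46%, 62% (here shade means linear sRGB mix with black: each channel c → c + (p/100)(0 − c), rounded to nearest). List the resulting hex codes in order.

#B3FD6D is rgb(179, 253, 109).
12%: (179 − 21.48 = 157.52→158, 253 − 30.36 = 222.64→223, 109 − 13.08 = 95.92→96) → #9EDF60
25%: (179 − 44.75 = 134.25→134, 253 − 63.25 = 189.75→190, 109 − 27.25 = 81.75→82) → #86BE52
32%: (179 − 57.28 = 121.72→122, 253 − 80.96 = 172.04→172, 109 − 34.88 = 74.12→74) → #7AAC4A
46%: (179 − 82.34 = 96.66→97, 253 − 116.38 = 136.62→137, 109 − 50.14 = 58.86→59) → #61893B
62%: (179 − 110.98 = 68.02→68, 253 − 156.86 = 96.14→96, 109 − 67.58 = 41.42→41) → #446029

#9EDF60, #86BE52, #7AAC4A, #61893B, #446029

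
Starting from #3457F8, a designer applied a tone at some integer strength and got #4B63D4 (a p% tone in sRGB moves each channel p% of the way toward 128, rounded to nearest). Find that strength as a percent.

30%

#3457F8 is rgb(52, 87, 248); #4B63D4 is rgb(75, 99, 212).
On the B channel (widest range): 212 ≈ 248 + (p/100)(128 − 248), so p ≈ 100×(212 − 248)/(128 − 248) = -3600/-120 = 30.00.
p = 30 reproduces all three channels after rounding.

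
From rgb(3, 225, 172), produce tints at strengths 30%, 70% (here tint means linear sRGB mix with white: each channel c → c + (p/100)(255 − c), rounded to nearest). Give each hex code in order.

#4FEAC5, #B3F6E6

30%: (3 + 75.6 = 78.6→79, 225 + 9 = 234→234, 172 + 24.9 = 196.9→197) → #4FEAC5
70%: (3 + 176.4 = 179.4→179, 225 + 21 = 246→246, 172 + 58.1 = 230.1→230) → #B3F6E6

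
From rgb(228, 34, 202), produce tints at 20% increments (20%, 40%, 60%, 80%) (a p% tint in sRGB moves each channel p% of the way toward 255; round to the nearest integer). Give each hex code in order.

#E94ED5, #EF7ADF, #F4A7EA, #FAD3F4

20%: (228 + 5.4 = 233.4→233, 34 + 44.2 = 78.2→78, 202 + 10.6 = 212.6→213) → #E94ED5
40%: (228 + 10.8 = 238.8→239, 34 + 88.4 = 122.4→122, 202 + 21.2 = 223.2→223) → #EF7ADF
60%: (228 + 16.2 = 244.2→244, 34 + 132.6 = 166.6→167, 202 + 31.8 = 233.8→234) → #F4A7EA
80%: (228 + 21.6 = 249.6→250, 34 + 176.8 = 210.8→211, 202 + 42.4 = 244.4→244) → #FAD3F4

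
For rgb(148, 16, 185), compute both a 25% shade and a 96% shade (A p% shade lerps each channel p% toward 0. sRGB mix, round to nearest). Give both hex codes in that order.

#6F0C8B, #060107

25% shade:
  R: 148 − 37 = 111 → 111
  G: 16 − 4 = 12 → 12
  B: 185 − 46.25 = 138.75 → 139
  → #6F0C8B
96% shade:
  R: 148 − 142.08 = 5.92 → 6
  G: 16 + 0.96×(0−16) = 16 − 15.36 = 0.64 → 1
  B: 185 + 0.96×(0−185) = 185 − 177.6 = 7.4 → 7
  → #060107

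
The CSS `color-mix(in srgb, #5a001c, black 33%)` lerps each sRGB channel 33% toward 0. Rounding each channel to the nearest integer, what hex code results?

#5a001c is rgb(90, 0, 28).
Lerp each channel 33% toward 0:
  R: 90 + 0.33×(0−90) = 90 − 29.7 = 60.3 → 60
  G: 0 + 0.33×(0−0) = 0 + 0 = 0 → 0
  B: 28 − 9.24 = 18.76 → 19
rgb(60, 0, 19) = #3c0013.

#3c0013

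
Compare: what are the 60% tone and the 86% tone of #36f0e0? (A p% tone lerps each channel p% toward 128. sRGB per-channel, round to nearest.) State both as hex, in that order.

#62ada6, #76908d

#36f0e0 is rgb(54, 240, 224).
60% tone:
  R: 54 + 0.6×(128−54) = 54 + 44.4 = 98.4 → 98
  G: 240 − 67.2 = 172.8 → 173
  B: 224 − 57.6 = 166.4 → 166
  → #62ada6
86% tone:
  R: 54 + 63.64 = 117.64 → 118
  G: 240 − 96.32 = 143.68 → 144
  B: 224 + 0.86×(128−224) = 224 − 82.56 = 141.44 → 141
  → #76908d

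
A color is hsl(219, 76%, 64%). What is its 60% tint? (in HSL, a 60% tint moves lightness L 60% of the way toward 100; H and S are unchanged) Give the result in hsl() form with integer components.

L moves 60% from 64 toward 100: 64 + 21.6 = 85.6 → 86.
H and S are unchanged.

hsl(219, 76%, 86%)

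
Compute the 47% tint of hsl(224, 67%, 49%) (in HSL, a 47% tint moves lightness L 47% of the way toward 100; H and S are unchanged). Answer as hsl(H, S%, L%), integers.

hsl(224, 67%, 73%)

L moves 47% from 49 toward 100: 49 + 23.97 = 72.97 → 73.
H and S are unchanged.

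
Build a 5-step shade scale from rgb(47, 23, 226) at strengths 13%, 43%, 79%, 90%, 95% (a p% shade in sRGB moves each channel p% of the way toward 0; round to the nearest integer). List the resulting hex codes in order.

#2914C5, #1B0D81, #0A052F, #050217, #02010B

13%: (47 − 6.11 = 40.89→41, 23 − 2.99 = 20.01→20, 226 − 29.38 = 196.62→197) → #2914C5
43%: (47 − 20.21 = 26.79→27, 23 − 9.89 = 13.11→13, 226 − 97.18 = 128.82→129) → #1B0D81
79%: (47 − 37.13 = 9.87→10, 23 − 18.17 = 4.83→5, 226 − 178.54 = 47.46→47) → #0A052F
90%: (47 − 42.3 = 4.7→5, 23 − 20.7 = 2.3→2, 226 − 203.4 = 22.6→23) → #050217
95%: (47 − 44.65 = 2.35→2, 23 − 21.85 = 1.15→1, 226 − 214.7 = 11.3→11) → #02010B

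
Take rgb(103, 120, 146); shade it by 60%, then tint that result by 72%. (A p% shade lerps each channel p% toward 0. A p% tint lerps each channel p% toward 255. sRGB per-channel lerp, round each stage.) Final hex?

#C3C5C8

Lerp each channel 60% toward 0:
  R: 103 − 61.8 = 41.2 → 41
  G: 120 + 0.6×(0−120) = 120 − 72 = 48 → 48
  B: 146 + 0.6×(0−146) = 146 − 87.6 = 58.4 → 58
After the shade: rgb(41, 48, 58) = #29303A.
A 72% tint moves each channel 72% toward 255:
  R: 41 + 0.72×(255−41) = 41 + 154.08 = 195.08 → 195
  G: 48 + 149.04 = 197.04 → 197
  B: 58 + 0.72×(255−58) = 58 + 141.84 = 199.84 → 200
rgb(195, 197, 200) = #C3C5C8.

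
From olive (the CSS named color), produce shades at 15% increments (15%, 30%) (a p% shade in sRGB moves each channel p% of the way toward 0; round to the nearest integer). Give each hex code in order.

CSS olive is rgb(128, 128, 0).
15%: (128 − 19.2 = 108.8→109, 128 − 19.2 = 108.8→109, 0→0) → #6d6d00
30%: (128 − 38.4 = 89.6→90, 128 − 38.4 = 89.6→90, 0→0) → #5a5a00

#6d6d00, #5a5a00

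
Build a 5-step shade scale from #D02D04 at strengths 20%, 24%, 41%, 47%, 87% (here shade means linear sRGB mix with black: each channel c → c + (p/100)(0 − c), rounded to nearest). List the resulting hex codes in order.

#D02D04 is rgb(208, 45, 4).
20%: (208 − 41.6 = 166.4→166, 45 − 9 = 36→36, 4 − 0.8 = 3.2→3) → #A62403
24%: (208 − 49.92 = 158.08→158, 45 − 10.8 = 34.2→34, 4 − 0.96 = 3.04→3) → #9E2203
41%: (208 − 85.28 = 122.72→123, 45 − 18.45 = 26.55→27, 4 − 1.64 = 2.36→2) → #7B1B02
47%: (208 − 97.76 = 110.24→110, 45 − 21.15 = 23.85→24, 4 − 1.88 = 2.12→2) → #6E1802
87%: (208 − 180.96 = 27.04→27, 45 − 39.15 = 5.85→6, 4 − 3.48 = 0.52→1) → #1B0601

#A62403, #9E2203, #7B1B02, #6E1802, #1B0601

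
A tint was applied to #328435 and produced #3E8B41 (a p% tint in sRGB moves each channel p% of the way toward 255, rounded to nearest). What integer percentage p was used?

#328435 is rgb(50, 132, 53); #3E8B41 is rgb(62, 139, 65).
On the R channel (widest range): 62 ≈ 50 + (p/100)(255 − 50), so p ≈ 100×(62 − 50)/(255 − 50) = 1200/205 = 5.85.
p = 6 reproduces all three channels after rounding.

6%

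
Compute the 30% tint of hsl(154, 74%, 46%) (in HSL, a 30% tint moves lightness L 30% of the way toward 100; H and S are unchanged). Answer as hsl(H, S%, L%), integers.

L moves 30% from 46 toward 100: 46 + 16.2 = 62.2 → 62.
H and S are unchanged.

hsl(154, 74%, 62%)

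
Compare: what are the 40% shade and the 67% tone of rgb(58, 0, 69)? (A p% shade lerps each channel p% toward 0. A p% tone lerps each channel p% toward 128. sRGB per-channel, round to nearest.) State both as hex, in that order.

#230029, #69566D

40% shade:
  R: 58 − 23.2 = 34.8 → 35
  G: 0 + 0.4×(0−0) = 0 + 0 = 0 → 0
  B: 69 + 0.4×(0−69) = 69 − 27.6 = 41.4 → 41
  → #230029
67% tone:
  R: 58 + 0.67×(128−58) = 58 + 46.9 = 104.9 → 105
  G: 0 + 0.67×(128−0) = 0 + 85.76 = 85.76 → 86
  B: 69 + 39.53 = 108.53 → 109
  → #69566D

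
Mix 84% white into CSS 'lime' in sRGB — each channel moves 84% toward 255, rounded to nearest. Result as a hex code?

CSS lime is rgb(0, 255, 0).
An 84% tint moves each channel 84% toward 255:
  R: 0 + 0.84×(255−0) = 0 + 214.2 = 214.2 → 214
  G: 255 + 0.84×(255−255) = 255 + 0 = 255 → 255
  B: 0 + 214.2 = 214.2 → 214
rgb(214, 255, 214) = #D6FFD6.

#D6FFD6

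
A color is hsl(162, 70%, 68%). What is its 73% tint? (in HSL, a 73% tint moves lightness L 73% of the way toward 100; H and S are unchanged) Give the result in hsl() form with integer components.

hsl(162, 70%, 91%)

L moves 73% from 68 toward 100: 68 + 23.36 = 91.36 → 91.
H and S are unchanged.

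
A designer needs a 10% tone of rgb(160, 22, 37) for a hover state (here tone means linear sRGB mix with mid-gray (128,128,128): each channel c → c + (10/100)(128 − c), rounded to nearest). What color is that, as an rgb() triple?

A 10% tone moves each channel 10% toward 128:
  R: 160 + 0.1×(128−160) = 160 − 3.2 = 156.8 → 157
  G: 22 + 10.6 = 32.6 → 33
  B: 37 + 9.1 = 46.1 → 46

rgb(157, 33, 46)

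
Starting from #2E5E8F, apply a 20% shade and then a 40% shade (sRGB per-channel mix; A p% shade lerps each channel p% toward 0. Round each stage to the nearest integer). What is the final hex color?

#162D44

#2E5E8F is rgb(46, 94, 143).
A 20% shade moves each channel 20% toward 0:
  R: 46 + 0.2×(0−46) = 46 − 9.2 = 36.8 → 37
  G: 94 + 0.2×(0−94) = 94 − 18.8 = 75.2 → 75
  B: 143 + 0.2×(0−143) = 143 − 28.6 = 114.4 → 114
After the shade: rgb(37, 75, 114) = #254B72.
Lerp each channel 40% toward 0:
  R: 37 + 0.4×(0−37) = 37 − 14.8 = 22.2 → 22
  G: 75 + 0.4×(0−75) = 75 − 30 = 45 → 45
  B: 114 + 0.4×(0−114) = 114 − 45.6 = 68.4 → 68
rgb(22, 45, 68) = #162D44.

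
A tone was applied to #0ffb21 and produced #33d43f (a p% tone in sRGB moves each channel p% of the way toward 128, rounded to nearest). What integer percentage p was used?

32%

#0ffb21 is rgb(15, 251, 33); #33d43f is rgb(51, 212, 63).
On the G channel (widest range): 212 ≈ 251 + (p/100)(128 − 251), so p ≈ 100×(212 − 251)/(128 − 251) = -3900/-123 = 31.71.
p = 32 reproduces all three channels after rounding.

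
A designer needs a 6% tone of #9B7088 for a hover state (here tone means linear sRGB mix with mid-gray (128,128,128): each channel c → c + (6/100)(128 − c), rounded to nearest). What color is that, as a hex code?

#9B7088 is rgb(155, 112, 136).
Per channel, c → c + 0.06(128 − c):
  R: 155 + 0.06×(128−155) = 155 − 1.62 = 153.38 → 153
  G: 112 + 0.96 = 112.96 → 113
  B: 136 + 0.06×(128−136) = 136 − 0.48 = 135.52 → 136
rgb(153, 113, 136) = #997188.

#997188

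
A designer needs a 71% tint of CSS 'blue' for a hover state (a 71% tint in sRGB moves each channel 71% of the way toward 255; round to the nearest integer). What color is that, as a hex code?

#b5b5ff

CSS blue is rgb(0, 0, 255).
Lerp each channel 71% toward 255:
  R: 0 + 0.71×(255−0) = 0 + 181.05 = 181.05 → 181
  G: 0 + 181.05 = 181.05 → 181
  B: 255 + 0.71×(255−255) = 255 + 0 = 255 → 255
rgb(181, 181, 255) = #b5b5ff.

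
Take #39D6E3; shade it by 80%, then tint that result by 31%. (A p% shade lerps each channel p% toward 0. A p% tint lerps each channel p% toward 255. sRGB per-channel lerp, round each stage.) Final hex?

#576D6E

#39D6E3 is rgb(57, 214, 227).
An 80% shade moves each channel 80% toward 0:
  R: 57 − 45.6 = 11.4 → 11
  G: 214 − 171.2 = 42.8 → 43
  B: 227 − 181.6 = 45.4 → 45
After the shade: rgb(11, 43, 45) = #0B2B2D.
Lerp each channel 31% toward 255:
  R: 11 + 0.31×(255−11) = 11 + 75.64 = 86.64 → 87
  G: 43 + 0.31×(255−43) = 43 + 65.72 = 108.72 → 109
  B: 45 + 0.31×(255−45) = 45 + 65.1 = 110.1 → 110
rgb(87, 109, 110) = #576D6E.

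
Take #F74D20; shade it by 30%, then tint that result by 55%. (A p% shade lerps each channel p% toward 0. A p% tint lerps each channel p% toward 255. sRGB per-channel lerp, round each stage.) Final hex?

#F74D20 is rgb(247, 77, 32).
A 30% shade moves each channel 30% toward 0:
  R: 247 + 0.3×(0−247) = 247 − 74.1 = 172.9 → 173
  G: 77 − 23.1 = 53.9 → 54
  B: 32 + 0.3×(0−32) = 32 − 9.6 = 22.4 → 22
After the shade: rgb(173, 54, 22) = #AD3616.
A 55% tint moves each channel 55% toward 255:
  R: 173 + 0.55×(255−173) = 173 + 45.1 = 218.1 → 218
  G: 54 + 110.55 = 164.55 → 165
  B: 22 + 0.55×(255−22) = 22 + 128.15 = 150.15 → 150
rgb(218, 165, 150) = #DAA596.

#DAA596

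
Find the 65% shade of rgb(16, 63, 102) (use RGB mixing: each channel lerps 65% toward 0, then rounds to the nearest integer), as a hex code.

Lerp each channel 65% toward 0:
  R: 16 + 0.65×(0−16) = 16 − 10.4 = 5.6 → 6
  G: 63 + 0.65×(0−63) = 63 − 40.95 = 22.05 → 22
  B: 102 − 66.3 = 35.7 → 36
rgb(6, 22, 36) = #061624.

#061624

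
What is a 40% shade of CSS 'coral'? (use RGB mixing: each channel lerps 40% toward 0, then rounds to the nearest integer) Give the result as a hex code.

#994c30

CSS coral is rgb(255, 127, 80).
A 40% shade moves each channel 40% toward 0:
  R: 255 − 102 = 153 → 153
  G: 127 + 0.4×(0−127) = 127 − 50.8 = 76.2 → 76
  B: 80 + 0.4×(0−80) = 80 − 32 = 48 → 48
rgb(153, 76, 48) = #994c30.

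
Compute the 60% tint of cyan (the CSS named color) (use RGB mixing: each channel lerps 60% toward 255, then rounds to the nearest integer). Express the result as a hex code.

CSS cyan is rgb(0, 255, 255).
Lerp each channel 60% toward 255:
  R: 0 + 0.6×(255−0) = 0 + 153 = 153 → 153
  G: 255 + 0 = 255 → 255
  B: 255 + 0.6×(255−255) = 255 + 0 = 255 → 255
rgb(153, 255, 255) = #99FFFF.

#99FFFF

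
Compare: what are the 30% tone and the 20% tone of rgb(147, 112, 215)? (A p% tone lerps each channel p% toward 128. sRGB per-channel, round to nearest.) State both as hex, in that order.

#8d75bd, #8f73c6

30% tone:
  R: 147 + 0.3×(128−147) = 147 − 5.7 = 141.3 → 141
  G: 112 + 0.3×(128−112) = 112 + 4.8 = 116.8 → 117
  B: 215 + 0.3×(128−215) = 215 − 26.1 = 188.9 → 189
  → #8d75bd
20% tone:
  R: 147 + 0.2×(128−147) = 147 − 3.8 = 143.2 → 143
  G: 112 + 0.2×(128−112) = 112 + 3.2 = 115.2 → 115
  B: 215 + 0.2×(128−215) = 215 − 17.4 = 197.6 → 198
  → #8f73c6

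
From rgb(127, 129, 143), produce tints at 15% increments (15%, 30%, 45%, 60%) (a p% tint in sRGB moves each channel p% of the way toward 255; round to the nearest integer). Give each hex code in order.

15%: (127 + 19.2 = 146.2→146, 129 + 18.9 = 147.9→148, 143 + 16.8 = 159.8→160) → #9294a0
30%: (127 + 38.4 = 165.4→165, 129 + 37.8 = 166.8→167, 143 + 33.6 = 176.6→177) → #a5a7b1
45%: (127 + 57.6 = 184.6→185, 129 + 56.7 = 185.7→186, 143 + 50.4 = 193.4→193) → #b9bac1
60%: (127 + 76.8 = 203.8→204, 129 + 75.6 = 204.6→205, 143 + 67.2 = 210.2→210) → #cccdd2

#9294a0, #a5a7b1, #b9bac1, #cccdd2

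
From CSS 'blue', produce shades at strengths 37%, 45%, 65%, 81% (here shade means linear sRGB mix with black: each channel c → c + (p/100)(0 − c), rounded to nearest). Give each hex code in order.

CSS blue is rgb(0, 0, 255).
37%: (0→0, 0→0, 255 − 94.35 = 160.65→161) → #0000A1
45%: (0→0, 0→0, 255 − 114.75 = 140.25→140) → #00008C
65%: (0→0, 0→0, 255 − 165.75 = 89.25→89) → #000059
81%: (0→0, 0→0, 255 − 206.55 = 48.45→48) → #000030

#0000A1, #00008C, #000059, #000030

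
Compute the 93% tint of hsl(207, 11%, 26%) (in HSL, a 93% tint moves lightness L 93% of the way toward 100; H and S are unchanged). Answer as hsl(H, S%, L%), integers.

hsl(207, 11%, 95%)

L moves 93% from 26 toward 100: 26 + 68.82 = 94.82 → 95.
H and S are unchanged.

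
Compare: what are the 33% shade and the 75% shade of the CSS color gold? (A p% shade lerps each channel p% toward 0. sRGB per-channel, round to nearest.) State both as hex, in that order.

#ab9000, #403600

CSS gold is rgb(255, 215, 0).
33% shade:
  R: 255 − 84.15 = 170.85 → 171
  G: 215 − 70.95 = 144.05 → 144
  B: 0 + 0 = 0 → 0
  → #ab9000
75% shade:
  R: 255 + 0.75×(0−255) = 255 − 191.25 = 63.75 → 64
  G: 215 + 0.75×(0−215) = 215 − 161.25 = 53.75 → 54
  B: 0 + 0 = 0 → 0
  → #403600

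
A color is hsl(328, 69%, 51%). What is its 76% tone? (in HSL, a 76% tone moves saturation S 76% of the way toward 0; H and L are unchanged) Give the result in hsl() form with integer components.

S moves 76% from 69 toward 0: 69 − 52.44 = 16.56 → 17.
H and L are unchanged.

hsl(328, 17%, 51%)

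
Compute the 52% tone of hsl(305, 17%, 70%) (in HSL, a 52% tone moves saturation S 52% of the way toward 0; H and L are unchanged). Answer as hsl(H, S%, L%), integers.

hsl(305, 8%, 70%)

S moves 52% from 17 toward 0: 17 − 8.84 = 8.16 → 8.
H and L are unchanged.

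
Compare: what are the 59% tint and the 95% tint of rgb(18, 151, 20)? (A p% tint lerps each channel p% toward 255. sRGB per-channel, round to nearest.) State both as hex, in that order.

59% tint:
  R: 18 + 139.83 = 157.83 → 158
  G: 151 + 0.59×(255−151) = 151 + 61.36 = 212.36 → 212
  B: 20 + 138.65 = 158.65 → 159
  → #9ED49F
95% tint:
  R: 18 + 225.15 = 243.15 → 243
  G: 151 + 0.95×(255−151) = 151 + 98.8 = 249.8 → 250
  B: 20 + 0.95×(255−20) = 20 + 223.25 = 243.25 → 243
  → #F3FAF3

#9ED49F, #F3FAF3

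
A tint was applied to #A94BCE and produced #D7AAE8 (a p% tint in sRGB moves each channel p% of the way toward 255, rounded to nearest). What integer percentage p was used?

53%

#A94BCE is rgb(169, 75, 206); #D7AAE8 is rgb(215, 170, 232).
On the G channel (widest range): 170 ≈ 75 + (p/100)(255 − 75), so p ≈ 100×(170 − 75)/(255 − 75) = 9500/180 = 52.78.
p = 53 reproduces all three channels after rounding.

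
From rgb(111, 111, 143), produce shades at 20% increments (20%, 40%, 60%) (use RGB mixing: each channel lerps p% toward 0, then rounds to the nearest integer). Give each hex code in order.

20%: (111 − 22.2 = 88.8→89, 111 − 22.2 = 88.8→89, 143 − 28.6 = 114.4→114) → #595972
40%: (111 − 44.4 = 66.6→67, 111 − 44.4 = 66.6→67, 143 − 57.2 = 85.8→86) → #434356
60%: (111 − 66.6 = 44.4→44, 111 − 66.6 = 44.4→44, 143 − 85.8 = 57.2→57) → #2c2c39

#595972, #434356, #2c2c39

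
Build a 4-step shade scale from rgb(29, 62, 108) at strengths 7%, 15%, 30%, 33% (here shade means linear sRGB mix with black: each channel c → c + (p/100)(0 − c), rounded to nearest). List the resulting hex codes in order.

#1B3A64, #19355C, #142B4C, #132A48

7%: (29 − 2.03 = 26.97→27, 62 − 4.34 = 57.66→58, 108 − 7.56 = 100.44→100) → #1B3A64
15%: (29 − 4.35 = 24.65→25, 62 − 9.3 = 52.7→53, 108 − 16.2 = 91.8→92) → #19355C
30%: (29 − 8.7 = 20.3→20, 62 − 18.6 = 43.4→43, 108 − 32.4 = 75.6→76) → #142B4C
33%: (29 − 9.57 = 19.43→19, 62 − 20.46 = 41.54→42, 108 − 35.64 = 72.36→72) → #132A48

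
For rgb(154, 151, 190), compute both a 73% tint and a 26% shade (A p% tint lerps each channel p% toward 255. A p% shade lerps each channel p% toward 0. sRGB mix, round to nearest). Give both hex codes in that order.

73% tint:
  R: 154 + 73.73 = 227.73 → 228
  G: 151 + 75.92 = 226.92 → 227
  B: 190 + 0.73×(255−190) = 190 + 47.45 = 237.45 → 237
  → #E4E3ED
26% shade:
  R: 154 + 0.26×(0−154) = 154 − 40.04 = 113.96 → 114
  G: 151 − 39.26 = 111.74 → 112
  B: 190 − 49.4 = 140.6 → 141
  → #72708D

#E4E3ED, #72708D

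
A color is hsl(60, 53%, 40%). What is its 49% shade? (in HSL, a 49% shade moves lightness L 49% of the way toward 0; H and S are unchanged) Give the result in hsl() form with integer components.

L moves 49% from 40 toward 0: 40 − 19.6 = 20.4 → 20.
H and S are unchanged.

hsl(60, 53%, 20%)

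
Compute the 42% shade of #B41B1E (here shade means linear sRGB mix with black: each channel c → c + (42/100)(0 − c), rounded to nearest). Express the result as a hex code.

#B41B1E is rgb(180, 27, 30).
Per channel, c → c + 0.42(0 − c):
  R: 180 + 0.42×(0−180) = 180 − 75.6 = 104.4 → 104
  G: 27 − 11.34 = 15.66 → 16
  B: 30 + 0.42×(0−30) = 30 − 12.6 = 17.4 → 17
rgb(104, 16, 17) = #681011.

#681011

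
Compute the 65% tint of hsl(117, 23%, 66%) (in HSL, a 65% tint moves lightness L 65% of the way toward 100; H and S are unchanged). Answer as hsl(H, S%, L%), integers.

L moves 65% from 66 toward 100: 66 + 22.1 = 88.1 → 88.
H and S are unchanged.

hsl(117, 23%, 88%)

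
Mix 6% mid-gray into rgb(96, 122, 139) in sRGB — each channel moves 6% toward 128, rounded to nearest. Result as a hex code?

#627a8a

A 6% tone moves each channel 6% toward 128:
  R: 96 + 1.92 = 97.92 → 98
  G: 122 + 0.06×(128−122) = 122 + 0.36 = 122.36 → 122
  B: 139 + 0.06×(128−139) = 139 − 0.66 = 138.34 → 138
rgb(98, 122, 138) = #627a8a.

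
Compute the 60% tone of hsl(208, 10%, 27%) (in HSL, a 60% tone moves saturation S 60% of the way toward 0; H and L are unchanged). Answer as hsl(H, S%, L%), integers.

S moves 60% from 10 toward 0: 10 − 6 = 4 → 4.
H and L are unchanged.

hsl(208, 4%, 27%)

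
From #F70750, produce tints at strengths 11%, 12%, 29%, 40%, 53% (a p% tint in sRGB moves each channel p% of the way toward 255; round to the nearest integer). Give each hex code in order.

#F82263, #F82565, #F94F83, #FA6A96, #FB8AAD

#F70750 is rgb(247, 7, 80).
11%: (247 + 0.88 = 247.88→248, 7 + 27.28 = 34.28→34, 80 + 19.25 = 99.25→99) → #F82263
12%: (247 + 0.96 = 247.96→248, 7 + 29.76 = 36.76→37, 80 + 21 = 101→101) → #F82565
29%: (247 + 2.32 = 249.32→249, 7 + 71.92 = 78.92→79, 80 + 50.75 = 130.75→131) → #F94F83
40%: (247 + 3.2 = 250.2→250, 7 + 99.2 = 106.2→106, 80 + 70 = 150→150) → #FA6A96
53%: (247 + 4.24 = 251.24→251, 7 + 131.44 = 138.44→138, 80 + 92.75 = 172.75→173) → #FB8AAD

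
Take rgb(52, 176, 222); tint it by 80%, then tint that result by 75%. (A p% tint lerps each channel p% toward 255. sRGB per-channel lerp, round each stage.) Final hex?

#F5FBFD

Lerp each channel 80% toward 255:
  R: 52 + 0.8×(255−52) = 52 + 162.4 = 214.4 → 214
  G: 176 + 0.8×(255−176) = 176 + 63.2 = 239.2 → 239
  B: 222 + 26.4 = 248.4 → 248
After the tint: rgb(214, 239, 248) = #D6EFF8.
A 75% tint moves each channel 75% toward 255:
  R: 214 + 30.75 = 244.75 → 245
  G: 239 + 0.75×(255−239) = 239 + 12 = 251 → 251
  B: 248 + 0.75×(255−248) = 248 + 5.25 = 253.25 → 253
rgb(245, 251, 253) = #F5FBFD.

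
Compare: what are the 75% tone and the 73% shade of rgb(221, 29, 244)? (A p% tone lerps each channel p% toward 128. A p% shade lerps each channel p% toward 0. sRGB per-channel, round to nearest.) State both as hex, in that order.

75% tone:
  R: 221 − 69.75 = 151.25 → 151
  G: 29 + 0.75×(128−29) = 29 + 74.25 = 103.25 → 103
  B: 244 − 87 = 157 → 157
  → #97679d
73% shade:
  R: 221 − 161.33 = 59.67 → 60
  G: 29 − 21.17 = 7.83 → 8
  B: 244 + 0.73×(0−244) = 244 − 178.12 = 65.88 → 66
  → #3c0842

#97679d, #3c0842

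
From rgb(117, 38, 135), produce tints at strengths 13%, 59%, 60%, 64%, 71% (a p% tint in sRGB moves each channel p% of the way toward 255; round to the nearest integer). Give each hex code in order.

#874297, #C6A6CE, #C8A8CF, #CDB1D4, #D7C0DC

13%: (117 + 17.94 = 134.94→135, 38 + 28.21 = 66.21→66, 135 + 15.6 = 150.6→151) → #874297
59%: (117 + 81.42 = 198.42→198, 38 + 128.03 = 166.03→166, 135 + 70.8 = 205.8→206) → #C6A6CE
60%: (117 + 82.8 = 199.8→200, 38 + 130.2 = 168.2→168, 135 + 72 = 207→207) → #C8A8CF
64%: (117 + 88.32 = 205.32→205, 38 + 138.88 = 176.88→177, 135 + 76.8 = 211.8→212) → #CDB1D4
71%: (117 + 97.98 = 214.98→215, 38 + 154.07 = 192.07→192, 135 + 85.2 = 220.2→220) → #D7C0DC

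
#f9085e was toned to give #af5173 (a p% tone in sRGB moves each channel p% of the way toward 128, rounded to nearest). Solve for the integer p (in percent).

#f9085e is rgb(249, 8, 94); #af5173 is rgb(175, 81, 115).
On the R channel (widest range): 175 ≈ 249 + (p/100)(128 − 249), so p ≈ 100×(175 − 249)/(128 − 249) = -7400/-121 = 61.16.
p = 61 reproduces all three channels after rounding.

61%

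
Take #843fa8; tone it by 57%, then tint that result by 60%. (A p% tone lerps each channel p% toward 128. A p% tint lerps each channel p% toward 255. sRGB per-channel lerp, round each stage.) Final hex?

#cdc1d3

#843fa8 is rgb(132, 63, 168).
A 57% tone moves each channel 57% toward 128:
  R: 132 + 0.57×(128−132) = 132 − 2.28 = 129.72 → 130
  G: 63 + 37.05 = 100.05 → 100
  B: 168 − 22.8 = 145.2 → 145
After the tone: rgb(130, 100, 145) = #826491.
Lerp each channel 60% toward 255:
  R: 130 + 0.6×(255−130) = 130 + 75 = 205 → 205
  G: 100 + 93 = 193 → 193
  B: 145 + 0.6×(255−145) = 145 + 66 = 211 → 211
rgb(205, 193, 211) = #cdc1d3.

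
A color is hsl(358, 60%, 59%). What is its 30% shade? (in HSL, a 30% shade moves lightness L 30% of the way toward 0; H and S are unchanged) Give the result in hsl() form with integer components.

hsl(358, 60%, 41%)

L moves 30% from 59 toward 0: 59 − 17.7 = 41.3 → 41.
H and S are unchanged.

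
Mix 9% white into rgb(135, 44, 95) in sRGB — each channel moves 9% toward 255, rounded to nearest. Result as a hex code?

#923F6D

A 9% tint moves each channel 9% toward 255:
  R: 135 + 0.09×(255−135) = 135 + 10.8 = 145.8 → 146
  G: 44 + 18.99 = 62.99 → 63
  B: 95 + 0.09×(255−95) = 95 + 14.4 = 109.4 → 109
rgb(146, 63, 109) = #923F6D.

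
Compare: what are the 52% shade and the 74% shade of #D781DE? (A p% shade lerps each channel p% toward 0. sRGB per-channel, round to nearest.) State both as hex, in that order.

#D781DE is rgb(215, 129, 222).
52% shade:
  R: 215 − 111.8 = 103.2 → 103
  G: 129 + 0.52×(0−129) = 129 − 67.08 = 61.92 → 62
  B: 222 + 0.52×(0−222) = 222 − 115.44 = 106.56 → 107
  → #673E6B
74% shade:
  R: 215 − 159.1 = 55.9 → 56
  G: 129 + 0.74×(0−129) = 129 − 95.46 = 33.54 → 34
  B: 222 + 0.74×(0−222) = 222 − 164.28 = 57.72 → 58
  → #38223A

#673E6B, #38223A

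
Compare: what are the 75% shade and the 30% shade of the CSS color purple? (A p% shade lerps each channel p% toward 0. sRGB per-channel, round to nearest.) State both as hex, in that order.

#200020, #5A005A

CSS purple is rgb(128, 0, 128).
75% shade:
  R: 128 + 0.75×(0−128) = 128 − 96 = 32 → 32
  G: 0 + 0 = 0 → 0
  B: 128 − 96 = 32 → 32
  → #200020
30% shade:
  R: 128 − 38.4 = 89.6 → 90
  G: 0 + 0.3×(0−0) = 0 + 0 = 0 → 0
  B: 128 + 0.3×(0−128) = 128 − 38.4 = 89.6 → 90
  → #5A005A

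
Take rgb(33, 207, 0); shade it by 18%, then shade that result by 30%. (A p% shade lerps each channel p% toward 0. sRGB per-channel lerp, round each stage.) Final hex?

Per channel, c → c + 0.18(0 − c):
  R: 33 + 0.18×(0−33) = 33 − 5.94 = 27.06 → 27
  G: 207 − 37.26 = 169.74 → 170
  B: 0 + 0 = 0 → 0
After the shade: rgb(27, 170, 0) = #1BAA00.
Per channel, c → c + 0.3(0 − c):
  R: 27 − 8.1 = 18.9 → 19
  G: 170 + 0.3×(0−170) = 170 − 51 = 119 → 119
  B: 0 + 0.3×(0−0) = 0 + 0 = 0 → 0
rgb(19, 119, 0) = #137700.

#137700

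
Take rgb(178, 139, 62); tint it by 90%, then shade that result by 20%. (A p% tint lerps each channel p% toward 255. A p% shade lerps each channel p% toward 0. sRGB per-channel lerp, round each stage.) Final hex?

A 90% tint moves each channel 90% toward 255:
  R: 178 + 69.3 = 247.3 → 247
  G: 139 + 104.4 = 243.4 → 243
  B: 62 + 173.7 = 235.7 → 236
After the tint: rgb(247, 243, 236) = #F7F3EC.
Lerp each channel 20% toward 0:
  R: 247 + 0.2×(0−247) = 247 − 49.4 = 197.6 → 198
  G: 243 − 48.6 = 194.4 → 194
  B: 236 − 47.2 = 188.8 → 189
rgb(198, 194, 189) = #C6C2BD.

#C6C2BD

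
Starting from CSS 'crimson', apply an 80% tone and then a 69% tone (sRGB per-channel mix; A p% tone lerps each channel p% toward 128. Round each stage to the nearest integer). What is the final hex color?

CSS crimson is rgb(220, 20, 60).
Per channel, c → c + 0.8(128 − c):
  R: 220 + 0.8×(128−220) = 220 − 73.6 = 146.4 → 146
  G: 20 + 0.8×(128−20) = 20 + 86.4 = 106.4 → 106
  B: 60 + 54.4 = 114.4 → 114
After the tone: rgb(146, 106, 114) = #926A72.
A 69% tone moves each channel 69% toward 128:
  R: 146 + 0.69×(128−146) = 146 − 12.42 = 133.58 → 134
  G: 106 + 15.18 = 121.18 → 121
  B: 114 + 0.69×(128−114) = 114 + 9.66 = 123.66 → 124
rgb(134, 121, 124) = #86797C.

#86797C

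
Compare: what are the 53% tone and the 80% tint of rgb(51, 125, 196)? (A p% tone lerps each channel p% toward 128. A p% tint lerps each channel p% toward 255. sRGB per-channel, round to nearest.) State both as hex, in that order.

#5c7fa0, #d6e5f3

53% tone:
  R: 51 + 0.53×(128−51) = 51 + 40.81 = 91.81 → 92
  G: 125 + 0.53×(128−125) = 125 + 1.59 = 126.59 → 127
  B: 196 + 0.53×(128−196) = 196 − 36.04 = 159.96 → 160
  → #5c7fa0
80% tint:
  R: 51 + 0.8×(255−51) = 51 + 163.2 = 214.2 → 214
  G: 125 + 104 = 229 → 229
  B: 196 + 47.2 = 243.2 → 243
  → #d6e5f3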